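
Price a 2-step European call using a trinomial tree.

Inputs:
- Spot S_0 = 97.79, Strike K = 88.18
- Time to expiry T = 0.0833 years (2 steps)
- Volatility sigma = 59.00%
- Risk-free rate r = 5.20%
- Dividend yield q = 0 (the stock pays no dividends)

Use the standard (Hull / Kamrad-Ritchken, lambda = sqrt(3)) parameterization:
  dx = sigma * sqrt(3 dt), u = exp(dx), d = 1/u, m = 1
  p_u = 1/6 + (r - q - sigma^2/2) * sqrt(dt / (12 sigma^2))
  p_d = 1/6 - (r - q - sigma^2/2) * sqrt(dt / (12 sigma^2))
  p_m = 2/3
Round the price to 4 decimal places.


dt = T/N = 0.041650; dx = sigma*sqrt(3*dt) = 0.208555
u = exp(dx) = 1.231896; d = 1/u = 0.811757
p_u = 0.154480, p_m = 0.666667, p_d = 0.178854
Discount per step: exp(-r*dt) = 0.997837
Stock lattice S(k, j) with j the centered position index:
  k=0: S(0,+0) = 97.7900
  k=1: S(1,-1) = 79.3817; S(1,+0) = 97.7900; S(1,+1) = 120.4671
  k=2: S(2,-2) = 64.4386; S(2,-1) = 79.3817; S(2,+0) = 97.7900; S(2,+1) = 120.4671; S(2,+2) = 148.4030
Terminal payoffs V(N, j) = max(S_T - K, 0):
  V(2,-2) = 0.000000; V(2,-1) = 0.000000; V(2,+0) = 9.610000; V(2,+1) = 32.287150; V(2,+2) = 60.223049
Backward induction: V(k, j) = exp(-r*dt) * [p_u * V(k+1, j+1) + p_m * V(k+1, j) + p_d * V(k+1, j-1)]
  V(1,-1) = exp(-r*dt) * [p_u*9.610000 + p_m*0.000000 + p_d*0.000000] = 1.481336
  V(1,+0) = exp(-r*dt) * [p_u*32.287150 + p_m*9.610000 + p_d*0.000000] = 11.369718
  V(1,+1) = exp(-r*dt) * [p_u*60.223049 + p_m*32.287150 + p_d*9.610000] = 32.476365
  V(0,+0) = exp(-r*dt) * [p_u*32.476365 + p_m*11.369718 + p_d*1.481336] = 12.833862

Answer: Price = V(0,0) = 12.8339


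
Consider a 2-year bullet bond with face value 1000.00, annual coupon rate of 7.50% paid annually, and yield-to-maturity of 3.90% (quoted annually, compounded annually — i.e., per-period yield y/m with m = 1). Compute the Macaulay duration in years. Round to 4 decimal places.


Answer: Macaulay duration = 1.9324 years

Derivation:
Coupon per period c = face * coupon_rate / m = 75.000000
Periods per year m = 1; per-period yield y/m = 0.039000
Number of cashflows N = 2
Cashflows (t years, CF_t, discount factor 1/(1+y/m)^(m*t), PV):
  t = 1.0000: CF_t = 75.000000, DF = 0.962464, PV = 72.184793
  t = 2.0000: CF_t = 1075.000000, DF = 0.926337, PV = 995.812031
Price P = sum_t PV_t = 1067.996825
Macaulay numerator sum_t t * PV_t:
  t * PV_t at t = 1.0000: 72.184793
  t * PV_t at t = 2.0000: 1991.624063
Macaulay duration D = (sum_t t * PV_t) / P = 2063.808856 / 1067.996825 = 1.932411


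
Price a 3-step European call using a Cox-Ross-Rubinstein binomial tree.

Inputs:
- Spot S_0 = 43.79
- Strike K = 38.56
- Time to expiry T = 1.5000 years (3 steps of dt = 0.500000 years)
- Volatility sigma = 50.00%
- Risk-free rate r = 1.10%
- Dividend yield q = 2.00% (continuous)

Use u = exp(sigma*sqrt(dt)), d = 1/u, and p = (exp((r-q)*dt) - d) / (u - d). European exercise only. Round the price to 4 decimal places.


Answer: Price = V(0,0) = 12.6843

Derivation:
dt = T/N = 0.500000
u = exp(sigma*sqrt(dt)) = 1.424119; d = 1/u = 0.702189
p = (exp((r-q)*dt) - d) / (u - d) = 0.406302
Discount per step: exp(-r*dt) = 0.994515
Stock lattice S(k, i) with i counting down-moves:
  k=0: S(0,0) = 43.7900
  k=1: S(1,0) = 62.3622; S(1,1) = 30.7488
  k=2: S(2,0) = 88.8112; S(2,1) = 43.7900; S(2,2) = 21.5915
  k=3: S(3,0) = 126.4777; S(3,1) = 62.3622; S(3,2) = 30.7488; S(3,3) = 15.1613
Terminal payoffs V(N, i) = max(S_T - K, 0):
  V(3,0) = 87.917655; V(3,1) = 23.802172; V(3,2) = 0.000000; V(3,3) = 0.000000
Backward induction: V(k, i) = exp(-r*dt) * [p * V(k+1, i) + (1-p) * V(k+1, i+1)].
  V(2,0) = exp(-r*dt) * [p*87.917655 + (1-p)*23.802172] = 49.578967
  V(2,1) = exp(-r*dt) * [p*23.802172 + (1-p)*0.000000] = 9.617820
  V(2,2) = exp(-r*dt) * [p*0.000000 + (1-p)*0.000000] = 0.000000
  V(1,0) = exp(-r*dt) * [p*49.578967 + (1-p)*9.617820] = 25.712295
  V(1,1) = exp(-r*dt) * [p*9.617820 + (1-p)*0.000000] = 3.886303
  V(0,0) = exp(-r*dt) * [p*25.712295 + (1-p)*3.886303] = 12.684285


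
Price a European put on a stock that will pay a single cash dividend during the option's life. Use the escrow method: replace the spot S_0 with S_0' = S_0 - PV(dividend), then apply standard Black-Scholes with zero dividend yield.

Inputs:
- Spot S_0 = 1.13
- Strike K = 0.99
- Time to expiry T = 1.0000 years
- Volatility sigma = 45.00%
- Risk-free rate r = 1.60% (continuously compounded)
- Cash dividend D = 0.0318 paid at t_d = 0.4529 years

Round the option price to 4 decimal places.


PV(D) = D * exp(-r * t_d) = 0.0318 * 0.99277979 = 0.03157040
S_0' = S_0 - PV(D) = 1.1300 - 0.03157040 = 1.09842960
d1 = (ln(S_0'/K) + (r + sigma^2/2)*T) / (sigma*sqrt(T)) = 0.49151525
d2 = d1 - sigma*sqrt(T) = 0.04151525
exp(-rT) = 0.98412732
N(-d1) = 0.31153104; N(-d2) = 0.48344257
P = K * exp(-rT) * N(-d2) - S_0' * N(-d1) = 0.9900 * 0.98412732 * 0.48344257 - 1.09842960 * 0.31153104 = 0.1288

Answer: Price = 0.1288


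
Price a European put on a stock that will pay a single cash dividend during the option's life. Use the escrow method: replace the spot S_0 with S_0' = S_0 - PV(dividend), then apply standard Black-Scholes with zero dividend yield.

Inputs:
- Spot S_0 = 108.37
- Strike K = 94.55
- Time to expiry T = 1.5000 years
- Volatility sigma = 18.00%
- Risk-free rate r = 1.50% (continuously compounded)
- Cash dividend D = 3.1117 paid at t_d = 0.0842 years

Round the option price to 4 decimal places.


Answer: Price = 3.7226

Derivation:
PV(D) = D * exp(-r * t_d) = 3.1117 * 0.99873780 = 3.10777240
S_0' = S_0 - PV(D) = 108.3700 - 3.10777240 = 105.26222760
d1 = (ln(S_0'/K) + (r + sigma^2/2)*T) / (sigma*sqrt(T)) = 0.69912904
d2 = d1 - sigma*sqrt(T) = 0.47867496
exp(-rT) = 0.97775124
N(-d1) = 0.24223570; N(-d2) = 0.31608494
P = K * exp(-rT) * N(-d2) - S_0' * N(-d1) = 94.5500 * 0.97775124 * 0.31608494 - 105.26222760 * 0.24223570 = 3.7226


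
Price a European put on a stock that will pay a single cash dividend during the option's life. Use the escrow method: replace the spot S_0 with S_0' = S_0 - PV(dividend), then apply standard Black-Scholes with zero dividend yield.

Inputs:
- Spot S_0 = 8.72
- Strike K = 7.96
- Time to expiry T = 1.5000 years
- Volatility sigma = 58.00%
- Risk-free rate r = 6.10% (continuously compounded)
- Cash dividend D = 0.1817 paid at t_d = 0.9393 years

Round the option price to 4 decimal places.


PV(D) = D * exp(-r * t_d) = 0.1817 * 0.94431328 = 0.17158172
S_0' = S_0 - PV(D) = 8.7200 - 0.17158172 = 8.54841828
d1 = (ln(S_0'/K) + (r + sigma^2/2)*T) / (sigma*sqrt(T)) = 0.58438247
d2 = d1 - sigma*sqrt(T) = -0.12596956
exp(-rT) = 0.91256132
N(-d1) = 0.27948151; N(-d2) = 0.55012199
P = K * exp(-rT) * N(-d2) - S_0' * N(-d1) = 7.9600 * 0.91256132 * 0.55012199 - 8.54841828 * 0.27948151 = 1.6070

Answer: Price = 1.6070


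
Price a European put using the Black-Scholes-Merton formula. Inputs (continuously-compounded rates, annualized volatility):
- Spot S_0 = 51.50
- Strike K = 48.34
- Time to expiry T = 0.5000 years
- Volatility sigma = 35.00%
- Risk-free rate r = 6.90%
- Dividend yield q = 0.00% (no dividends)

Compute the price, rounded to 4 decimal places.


d1 = (ln(S/K) + (r - q + 0.5*sigma^2) * T) / (sigma * sqrt(T)) = 0.51900600
d2 = d1 - sigma * sqrt(T) = 0.27151863
exp(-rT) = 0.96608834; exp(-qT) = 1.00000000
P = K * exp(-rT) * N(-d2) - S_0 * exp(-qT) * N(-d1)
N(-d1) = 0.30187828; N(-d2) = 0.39299609
P = 48.3400 * 0.96608834 * 0.39299609 - 51.5000 * 1.00000000 * 0.30187828 = 2.8065

Answer: Price = 2.8065


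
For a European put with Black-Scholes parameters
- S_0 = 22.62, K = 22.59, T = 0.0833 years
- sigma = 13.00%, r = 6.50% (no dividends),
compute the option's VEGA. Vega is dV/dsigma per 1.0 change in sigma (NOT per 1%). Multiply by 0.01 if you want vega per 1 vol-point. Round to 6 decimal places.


d1 = 0.1984401220; d2 = 0.1609198608
phi(d1) = 0.3911642329; exp(-qT) = 1.0000000000; exp(-rT) = 0.9946001320
Vega = S * exp(-qT) * phi(d1) * sqrt(T) = 22.6200 * 1.0000000000 * 0.3911642329 * 0.2886173938 = 2.553726

Answer: Vega = 2.553726


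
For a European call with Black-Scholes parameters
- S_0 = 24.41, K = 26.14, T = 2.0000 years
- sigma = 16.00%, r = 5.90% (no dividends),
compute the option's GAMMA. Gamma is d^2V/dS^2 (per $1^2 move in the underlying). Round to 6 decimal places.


d1 = 0.3320139290; d2 = 0.1057397590
phi(d1) = 0.3775489093; exp(-qT) = 1.0000000000; exp(-rT) = 0.8886960526
Gamma = exp(-qT) * phi(d1) / (S * sigma * sqrt(T)) = 1.0000000000 * 0.3775489093 / (24.4100 * 0.1600 * 1.4142135624) = 0.068355

Answer: Gamma = 0.068355


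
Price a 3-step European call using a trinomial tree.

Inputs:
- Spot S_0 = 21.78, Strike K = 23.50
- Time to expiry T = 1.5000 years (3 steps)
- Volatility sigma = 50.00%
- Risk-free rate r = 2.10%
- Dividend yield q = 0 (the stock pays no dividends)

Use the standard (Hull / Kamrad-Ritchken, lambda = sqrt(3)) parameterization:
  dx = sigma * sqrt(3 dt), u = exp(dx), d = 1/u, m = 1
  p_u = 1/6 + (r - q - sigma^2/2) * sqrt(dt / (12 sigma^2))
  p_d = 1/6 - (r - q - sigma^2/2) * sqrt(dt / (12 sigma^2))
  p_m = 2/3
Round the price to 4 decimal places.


dt = T/N = 0.500000; dx = sigma*sqrt(3*dt) = 0.612372
u = exp(dx) = 1.844803; d = 1/u = 0.542063
p_u = 0.124209, p_m = 0.666667, p_d = 0.209124
Discount per step: exp(-r*dt) = 0.989555
Stock lattice S(k, j) with j the centered position index:
  k=0: S(0,+0) = 21.7800
  k=1: S(1,-1) = 11.8061; S(1,+0) = 21.7800; S(1,+1) = 40.1798
  k=2: S(2,-2) = 6.3997; S(2,-1) = 11.8061; S(2,+0) = 21.7800; S(2,+1) = 40.1798; S(2,+2) = 74.1238
  k=3: S(3,-3) = 3.4690; S(3,-2) = 6.3997; S(3,-1) = 11.8061; S(3,+0) = 21.7800; S(3,+1) = 40.1798; S(3,+2) = 74.1238; S(3,+3) = 136.7438
Terminal payoffs V(N, j) = max(S_T - K, 0):
  V(3,-3) = 0.000000; V(3,-2) = 0.000000; V(3,-1) = 0.000000; V(3,+0) = 0.000000; V(3,+1) = 16.679807; V(3,+2) = 50.623824; V(3,+3) = 113.243844
Backward induction: V(k, j) = exp(-r*dt) * [p_u * V(k+1, j+1) + p_m * V(k+1, j) + p_d * V(k+1, j-1)]
  V(2,-2) = exp(-r*dt) * [p_u*0.000000 + p_m*0.000000 + p_d*0.000000] = 0.000000
  V(2,-1) = exp(-r*dt) * [p_u*0.000000 + p_m*0.000000 + p_d*0.000000] = 0.000000
  V(2,+0) = exp(-r*dt) * [p_u*16.679807 + p_m*0.000000 + p_d*0.000000] = 2.050140
  V(2,+1) = exp(-r*dt) * [p_u*50.623824 + p_m*16.679807 + p_d*0.000000] = 17.225972
  V(2,+2) = exp(-r*dt) * [p_u*113.243844 + p_m*50.623824 + p_d*16.679807] = 50.767393
  V(1,-1) = exp(-r*dt) * [p_u*2.050140 + p_m*0.000000 + p_d*0.000000] = 0.251986
  V(1,+0) = exp(-r*dt) * [p_u*17.225972 + p_m*2.050140 + p_d*0.000000] = 3.469754
  V(1,+1) = exp(-r*dt) * [p_u*50.767393 + p_m*17.225972 + p_d*2.050140] = 18.028182
  V(0,+0) = exp(-r*dt) * [p_u*18.028182 + p_m*3.469754 + p_d*0.251986] = 4.557024

Answer: Price = V(0,0) = 4.5570


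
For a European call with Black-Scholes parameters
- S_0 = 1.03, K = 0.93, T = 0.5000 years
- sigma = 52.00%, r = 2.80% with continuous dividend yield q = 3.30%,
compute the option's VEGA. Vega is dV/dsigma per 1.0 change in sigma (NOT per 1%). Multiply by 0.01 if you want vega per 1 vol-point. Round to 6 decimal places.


d1 = 0.4548042692; d2 = 0.0871087429
phi(d1) = 0.3597442219; exp(-qT) = 0.9836353794; exp(-rT) = 0.9860975443
Vega = S * exp(-qT) * phi(d1) * sqrt(T) = 1.0300 * 0.9836353794 * 0.3597442219 * 0.7071067812 = 0.257721

Answer: Vega = 0.257721


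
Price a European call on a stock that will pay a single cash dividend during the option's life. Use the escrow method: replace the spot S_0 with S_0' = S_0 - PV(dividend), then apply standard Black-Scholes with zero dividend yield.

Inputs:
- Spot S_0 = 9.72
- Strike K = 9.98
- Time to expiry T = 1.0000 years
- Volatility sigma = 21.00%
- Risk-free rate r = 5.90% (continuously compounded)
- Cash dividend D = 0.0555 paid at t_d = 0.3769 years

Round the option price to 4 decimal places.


Answer: Price = 0.9328

Derivation:
PV(D) = D * exp(-r * t_d) = 0.0555 * 0.97800832 = 0.05427946
S_0' = S_0 - PV(D) = 9.7200 - 0.05427946 = 9.66572054
d1 = (ln(S_0'/K) + (r + sigma^2/2)*T) / (sigma*sqrt(T)) = 0.23358367
d2 = d1 - sigma*sqrt(T) = 0.02358367
exp(-rT) = 0.94270677
N(d1) = 0.59234590; N(d2) = 0.50940765
C = S_0' * N(d1) - K * exp(-rT) * N(d2) = 9.66572054 * 0.59234590 - 9.9800 * 0.94270677 * 0.50940765 = 0.9328


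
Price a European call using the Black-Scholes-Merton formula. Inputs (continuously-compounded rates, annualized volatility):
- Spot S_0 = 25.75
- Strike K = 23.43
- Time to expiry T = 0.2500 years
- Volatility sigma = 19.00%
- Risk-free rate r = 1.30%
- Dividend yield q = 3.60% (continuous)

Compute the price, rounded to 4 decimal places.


d1 = (ln(S/K) + (r - q + 0.5*sigma^2) * T) / (sigma * sqrt(T)) = 0.98084079
d2 = d1 - sigma * sqrt(T) = 0.88584079
exp(-rT) = 0.99675528; exp(-qT) = 0.99104038
C = S_0 * exp(-qT) * N(d1) - K * exp(-rT) * N(d2)
N(d1) = 0.83666437; N(d2) = 0.81214834
C = 25.7500 * 0.99104038 * 0.83666437 - 23.4300 * 0.99675528 * 0.81214834 = 2.3842

Answer: Price = 2.3842


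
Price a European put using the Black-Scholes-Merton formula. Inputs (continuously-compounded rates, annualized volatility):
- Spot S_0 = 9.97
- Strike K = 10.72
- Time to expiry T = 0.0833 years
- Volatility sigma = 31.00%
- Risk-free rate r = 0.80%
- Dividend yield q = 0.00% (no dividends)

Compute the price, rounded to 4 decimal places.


d1 = (ln(S/K) + (r - q + 0.5*sigma^2) * T) / (sigma * sqrt(T)) = -0.75847268
d2 = d1 - sigma * sqrt(T) = -0.84794407
exp(-rT) = 0.99933382; exp(-qT) = 1.00000000
P = K * exp(-rT) * N(-d2) - S_0 * exp(-qT) * N(-d1)
N(-d1) = 0.77591597; N(-d2) = 0.80176544
P = 10.7200 * 0.99933382 * 0.80176544 - 9.9700 * 1.00000000 * 0.77591597 = 0.8533

Answer: Price = 0.8533


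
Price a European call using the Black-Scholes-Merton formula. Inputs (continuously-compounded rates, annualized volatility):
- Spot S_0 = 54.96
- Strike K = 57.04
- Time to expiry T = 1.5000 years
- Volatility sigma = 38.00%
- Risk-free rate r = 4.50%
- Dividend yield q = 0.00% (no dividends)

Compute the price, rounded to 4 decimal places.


d1 = (ln(S/K) + (r - q + 0.5*sigma^2) * T) / (sigma * sqrt(T)) = 0.29791999
d2 = d1 - sigma * sqrt(T) = -0.16748306
exp(-rT) = 0.93472772; exp(-qT) = 1.00000000
C = S_0 * exp(-qT) * N(d1) - K * exp(-rT) * N(d2)
N(d1) = 0.61711788; N(d2) = 0.43349499
C = 54.9600 * 1.00000000 * 0.61711788 - 57.0400 * 0.93472772 * 0.43349499 = 10.8042

Answer: Price = 10.8042


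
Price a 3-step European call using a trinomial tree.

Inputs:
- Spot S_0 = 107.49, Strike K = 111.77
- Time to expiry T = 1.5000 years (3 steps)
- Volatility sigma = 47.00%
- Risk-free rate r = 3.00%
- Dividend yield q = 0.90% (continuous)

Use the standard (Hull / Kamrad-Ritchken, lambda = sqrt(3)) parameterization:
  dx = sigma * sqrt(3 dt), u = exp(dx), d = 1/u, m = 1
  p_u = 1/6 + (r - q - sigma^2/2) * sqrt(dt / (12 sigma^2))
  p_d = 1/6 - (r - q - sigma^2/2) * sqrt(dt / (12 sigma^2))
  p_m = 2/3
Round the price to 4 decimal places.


Answer: Price = V(0,0) = 21.8061

Derivation:
dt = T/N = 0.500000; dx = sigma*sqrt(3*dt) = 0.575630
u = exp(dx) = 1.778251; d = 1/u = 0.562350
p_u = 0.127818, p_m = 0.666667, p_d = 0.205515
Discount per step: exp(-r*dt) = 0.985112
Stock lattice S(k, j) with j the centered position index:
  k=0: S(0,+0) = 107.4900
  k=1: S(1,-1) = 60.4470; S(1,+0) = 107.4900; S(1,+1) = 191.1442
  k=2: S(2,-2) = 33.9924; S(2,-1) = 60.4470; S(2,+0) = 107.4900; S(2,+1) = 191.1442; S(2,+2) = 339.9022
  k=3: S(3,-3) = 19.1157; S(3,-2) = 33.9924; S(3,-1) = 60.4470; S(3,+0) = 107.4900; S(3,+1) = 191.1442; S(3,+2) = 339.9022; S(3,+3) = 604.4313
Terminal payoffs V(N, j) = max(S_T - K, 0):
  V(3,-3) = 0.000000; V(3,-2) = 0.000000; V(3,-1) = 0.000000; V(3,+0) = 0.000000; V(3,+1) = 79.374160; V(3,+2) = 228.132224; V(3,+3) = 492.661344
Backward induction: V(k, j) = exp(-r*dt) * [p_u * V(k+1, j+1) + p_m * V(k+1, j) + p_d * V(k+1, j-1)]
  V(2,-2) = exp(-r*dt) * [p_u*0.000000 + p_m*0.000000 + p_d*0.000000] = 0.000000
  V(2,-1) = exp(-r*dt) * [p_u*0.000000 + p_m*0.000000 + p_d*0.000000] = 0.000000
  V(2,+0) = exp(-r*dt) * [p_u*79.374160 + p_m*0.000000 + p_d*0.000000] = 9.994395
  V(2,+1) = exp(-r*dt) * [p_u*228.132224 + p_m*79.374160 + p_d*0.000000] = 80.853551
  V(2,+2) = exp(-r*dt) * [p_u*492.661344 + p_m*228.132224 + p_d*79.374160] = 227.927040
  V(1,-1) = exp(-r*dt) * [p_u*9.994395 + p_m*0.000000 + p_d*0.000000] = 1.258444
  V(1,+0) = exp(-r*dt) * [p_u*80.853551 + p_m*9.994395 + p_d*0.000000] = 16.744405
  V(1,+1) = exp(-r*dt) * [p_u*227.927040 + p_m*80.853551 + p_d*9.994395] = 83.822715
  V(0,+0) = exp(-r*dt) * [p_u*83.822715 + p_m*16.744405 + p_d*1.258444] = 21.806056


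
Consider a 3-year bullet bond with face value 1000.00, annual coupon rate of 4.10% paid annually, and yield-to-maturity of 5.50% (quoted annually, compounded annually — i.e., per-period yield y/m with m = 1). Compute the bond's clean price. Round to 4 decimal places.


Coupon per period c = face * coupon_rate / m = 41.000000
Periods per year m = 1; per-period yield y/m = 0.055000
Number of cashflows N = 3
Cashflows (t years, CF_t, discount factor 1/(1+y/m)^(m*t), PV):
  t = 1.0000: CF_t = 41.000000, DF = 0.947867, PV = 38.862559
  t = 2.0000: CF_t = 41.000000, DF = 0.898452, PV = 36.836549
  t = 3.0000: CF_t = 1041.000000, DF = 0.851614, PV = 886.529824
Price P = sum_t PV_t = 962.228933

Answer: Price = 962.2289


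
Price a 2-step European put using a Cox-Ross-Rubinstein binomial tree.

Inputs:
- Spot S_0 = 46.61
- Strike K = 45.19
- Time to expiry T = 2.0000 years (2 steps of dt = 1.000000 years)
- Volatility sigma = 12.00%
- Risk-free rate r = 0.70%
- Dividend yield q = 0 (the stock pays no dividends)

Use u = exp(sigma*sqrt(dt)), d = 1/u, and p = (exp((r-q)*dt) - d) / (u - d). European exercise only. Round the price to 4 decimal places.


Answer: Price = V(0,0) = 2.1081

Derivation:
dt = T/N = 1.000000
u = exp(sigma*sqrt(dt)) = 1.127497; d = 1/u = 0.886920
p = (exp((r-q)*dt) - d) / (u - d) = 0.499235
Discount per step: exp(-r*dt) = 0.993024
Stock lattice S(k, i) with i counting down-moves:
  k=0: S(0,0) = 46.6100
  k=1: S(1,0) = 52.5526; S(1,1) = 41.3394
  k=2: S(2,0) = 59.2529; S(2,1) = 46.6100; S(2,2) = 36.6647
Terminal payoffs V(N, i) = max(K - S_T, 0):
  V(2,0) = 0.000000; V(2,1) = 0.000000; V(2,2) = 8.525275
Backward induction: V(k, i) = exp(-r*dt) * [p * V(k+1, i) + (1-p) * V(k+1, i+1)].
  V(1,0) = exp(-r*dt) * [p*0.000000 + (1-p)*0.000000] = 0.000000
  V(1,1) = exp(-r*dt) * [p*0.000000 + (1-p)*8.525275] = 4.239381
  V(0,0) = exp(-r*dt) * [p*0.000000 + (1-p)*4.239381] = 2.108126


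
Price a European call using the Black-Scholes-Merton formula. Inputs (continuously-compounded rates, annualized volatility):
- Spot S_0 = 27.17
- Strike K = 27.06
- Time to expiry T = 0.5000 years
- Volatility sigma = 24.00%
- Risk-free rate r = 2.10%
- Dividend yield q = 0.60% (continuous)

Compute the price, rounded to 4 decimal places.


Answer: Price = 1.9811

Derivation:
d1 = (ln(S/K) + (r - q + 0.5*sigma^2) * T) / (sigma * sqrt(T)) = 0.15295191
d2 = d1 - sigma * sqrt(T) = -0.01675371
exp(-rT) = 0.98955493; exp(-qT) = 0.99700450
C = S_0 * exp(-qT) * N(d1) - K * exp(-rT) * N(d2)
N(d1) = 0.56078190; N(d2) = 0.49331655
C = 27.1700 * 0.99700450 * 0.56078190 - 27.0600 * 0.98955493 * 0.49331655 = 1.9811


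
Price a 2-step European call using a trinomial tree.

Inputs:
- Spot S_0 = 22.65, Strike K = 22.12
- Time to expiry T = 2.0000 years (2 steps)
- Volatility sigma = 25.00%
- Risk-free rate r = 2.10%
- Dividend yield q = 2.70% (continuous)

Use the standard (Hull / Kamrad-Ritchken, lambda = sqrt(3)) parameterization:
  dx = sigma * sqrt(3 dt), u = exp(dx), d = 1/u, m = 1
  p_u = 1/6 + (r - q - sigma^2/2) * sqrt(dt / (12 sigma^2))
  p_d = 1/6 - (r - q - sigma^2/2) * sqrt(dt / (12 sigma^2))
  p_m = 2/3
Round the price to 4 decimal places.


Answer: Price = V(0,0) = 2.7416

Derivation:
dt = T/N = 1.000000; dx = sigma*sqrt(3*dt) = 0.433013
u = exp(dx) = 1.541896; d = 1/u = 0.648552
p_u = 0.123654, p_m = 0.666667, p_d = 0.209679
Discount per step: exp(-r*dt) = 0.979219
Stock lattice S(k, j) with j the centered position index:
  k=0: S(0,+0) = 22.6500
  k=1: S(1,-1) = 14.6897; S(1,+0) = 22.6500; S(1,+1) = 34.9239
  k=2: S(2,-2) = 9.5270; S(2,-1) = 14.6897; S(2,+0) = 22.6500; S(2,+1) = 34.9239; S(2,+2) = 53.8491
Terminal payoffs V(N, j) = max(S_T - K, 0):
  V(2,-2) = 0.000000; V(2,-1) = 0.000000; V(2,+0) = 0.530000; V(2,+1) = 12.803940; V(2,+2) = 31.729077
Backward induction: V(k, j) = exp(-r*dt) * [p_u * V(k+1, j+1) + p_m * V(k+1, j) + p_d * V(k+1, j-1)]
  V(1,-1) = exp(-r*dt) * [p_u*0.530000 + p_m*0.000000 + p_d*0.000000] = 0.064175
  V(1,+0) = exp(-r*dt) * [p_u*12.803940 + p_m*0.530000 + p_d*0.000000] = 1.896348
  V(1,+1) = exp(-r*dt) * [p_u*31.729077 + p_m*12.803940 + p_d*0.530000] = 12.309291
  V(0,+0) = exp(-r*dt) * [p_u*12.309291 + p_m*1.896348 + p_d*0.064175] = 2.741600


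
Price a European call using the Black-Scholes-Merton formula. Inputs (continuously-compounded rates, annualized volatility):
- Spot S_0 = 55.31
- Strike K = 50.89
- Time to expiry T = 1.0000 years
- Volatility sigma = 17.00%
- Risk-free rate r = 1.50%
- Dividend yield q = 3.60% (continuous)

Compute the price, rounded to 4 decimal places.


d1 = (ln(S/K) + (r - q + 0.5*sigma^2) * T) / (sigma * sqrt(T)) = 0.45139578
d2 = d1 - sigma * sqrt(T) = 0.28139578
exp(-rT) = 0.98511194; exp(-qT) = 0.96464029
C = S_0 * exp(-qT) * N(d1) - K * exp(-rT) * N(d2)
N(d1) = 0.67414784; N(d2) = 0.61079657
C = 55.3100 * 0.96464029 * 0.67414784 - 50.8900 * 0.98511194 * 0.61079657 = 5.3480

Answer: Price = 5.3480


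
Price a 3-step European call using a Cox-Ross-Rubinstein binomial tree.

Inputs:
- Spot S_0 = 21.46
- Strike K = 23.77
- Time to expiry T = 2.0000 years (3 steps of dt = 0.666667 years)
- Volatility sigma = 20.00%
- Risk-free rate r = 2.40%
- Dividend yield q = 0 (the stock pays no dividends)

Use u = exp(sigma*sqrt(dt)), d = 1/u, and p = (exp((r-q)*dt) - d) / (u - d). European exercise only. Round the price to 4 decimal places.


Answer: Price = V(0,0) = 1.9539

Derivation:
dt = T/N = 0.666667
u = exp(sigma*sqrt(dt)) = 1.177389; d = 1/u = 0.849337
p = (exp((r-q)*dt) - d) / (u - d) = 0.508431
Discount per step: exp(-r*dt) = 0.984127
Stock lattice S(k, i) with i counting down-moves:
  k=0: S(0,0) = 21.4600
  k=1: S(1,0) = 25.2668; S(1,1) = 18.2268
  k=2: S(2,0) = 29.7488; S(2,1) = 21.4600; S(2,2) = 15.4807
  k=3: S(3,0) = 35.0259; S(3,1) = 25.2668; S(3,2) = 18.2268; S(3,3) = 13.1483
Terminal payoffs V(N, i) = max(S_T - K, 0):
  V(3,0) = 11.255931; V(3,1) = 1.496769; V(3,2) = 0.000000; V(3,3) = 0.000000
Backward induction: V(k, i) = exp(-r*dt) * [p * V(k+1, i) + (1-p) * V(k+1, i+1)].
  V(2,0) = exp(-r*dt) * [p*11.255931 + (1-p)*1.496769] = 6.356111
  V(2,1) = exp(-r*dt) * [p*1.496769 + (1-p)*0.000000] = 0.748924
  V(2,2) = exp(-r*dt) * [p*0.000000 + (1-p)*0.000000] = 0.000000
  V(1,0) = exp(-r*dt) * [p*6.356111 + (1-p)*0.748924] = 3.542651
  V(1,1) = exp(-r*dt) * [p*0.748924 + (1-p)*0.000000] = 0.374732
  V(0,0) = exp(-r*dt) * [p*3.542651 + (1-p)*0.374732] = 1.953886


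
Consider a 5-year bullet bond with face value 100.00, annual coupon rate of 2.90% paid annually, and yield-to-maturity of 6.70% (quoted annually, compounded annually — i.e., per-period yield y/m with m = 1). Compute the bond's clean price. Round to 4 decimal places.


Answer: Price = 84.2933

Derivation:
Coupon per period c = face * coupon_rate / m = 2.900000
Periods per year m = 1; per-period yield y/m = 0.067000
Number of cashflows N = 5
Cashflows (t years, CF_t, discount factor 1/(1+y/m)^(m*t), PV):
  t = 1.0000: CF_t = 2.900000, DF = 0.937207, PV = 2.717901
  t = 2.0000: CF_t = 2.900000, DF = 0.878357, PV = 2.547236
  t = 3.0000: CF_t = 2.900000, DF = 0.823203, PV = 2.387288
  t = 4.0000: CF_t = 2.900000, DF = 0.771511, PV = 2.237383
  t = 5.0000: CF_t = 102.900000, DF = 0.723066, PV = 74.403485
Price P = sum_t PV_t = 84.293292


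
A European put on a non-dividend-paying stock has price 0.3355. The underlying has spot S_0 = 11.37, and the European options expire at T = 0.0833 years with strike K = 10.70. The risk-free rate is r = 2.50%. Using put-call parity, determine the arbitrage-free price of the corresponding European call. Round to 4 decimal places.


Answer: Call price = 1.0278

Derivation:
Put-call parity: C - P = S_0 * exp(-qT) - K * exp(-rT).
S_0 * exp(-qT) = 11.3700 * 1.00000000 = 11.37000000
K * exp(-rT) = 10.7000 * 0.99791967 = 10.67774044
C = P + S*exp(-qT) - K*exp(-rT)
C = 0.3355 + 11.37000000 - 10.67774044 = 1.0278


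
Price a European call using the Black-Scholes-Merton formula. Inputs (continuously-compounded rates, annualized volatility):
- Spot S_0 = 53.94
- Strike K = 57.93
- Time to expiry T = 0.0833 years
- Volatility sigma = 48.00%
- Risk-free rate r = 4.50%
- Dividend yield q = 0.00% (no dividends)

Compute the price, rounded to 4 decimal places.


Answer: Price = 1.5557

Derivation:
d1 = (ln(S/K) + (r - q + 0.5*sigma^2) * T) / (sigma * sqrt(T)) = -0.41879556
d2 = d1 - sigma * sqrt(T) = -0.55733191
exp(-rT) = 0.99625852; exp(-qT) = 1.00000000
C = S_0 * exp(-qT) * N(d1) - K * exp(-rT) * N(d2)
N(d1) = 0.33768278; N(d2) = 0.28865034
C = 53.9400 * 1.00000000 * 0.33768278 - 57.9300 * 0.99625852 * 0.28865034 = 1.5557


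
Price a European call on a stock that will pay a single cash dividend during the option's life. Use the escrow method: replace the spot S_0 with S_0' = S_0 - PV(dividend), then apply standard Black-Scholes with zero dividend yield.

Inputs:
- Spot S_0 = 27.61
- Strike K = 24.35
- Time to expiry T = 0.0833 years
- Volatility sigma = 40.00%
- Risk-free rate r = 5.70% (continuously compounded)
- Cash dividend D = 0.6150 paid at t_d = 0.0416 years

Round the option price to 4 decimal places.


PV(D) = D * exp(-r * t_d) = 0.6150 * 0.99763161 = 0.61354344
S_0' = S_0 - PV(D) = 27.6100 - 0.61354344 = 26.99645656
d1 = (ln(S_0'/K) + (r + sigma^2/2)*T) / (sigma*sqrt(T)) = 0.99254127
d2 = d1 - sigma*sqrt(T) = 0.87709431
exp(-rT) = 0.99526315
N(d1) = 0.83953322; N(d2) = 0.80978229
C = S_0' * N(d1) - K * exp(-rT) * N(d2) = 26.99645656 * 0.83953322 - 24.3500 * 0.99526315 * 0.80978229 = 3.0396

Answer: Price = 3.0396


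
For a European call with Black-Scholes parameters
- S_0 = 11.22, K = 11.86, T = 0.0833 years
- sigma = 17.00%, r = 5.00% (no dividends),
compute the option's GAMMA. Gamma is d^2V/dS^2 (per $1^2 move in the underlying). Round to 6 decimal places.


d1 = -1.0211933648; d2 = -1.0702583217
phi(d1) = 0.2368433144; exp(-qT) = 1.0000000000; exp(-rT) = 0.9958436616
Gamma = exp(-qT) * phi(d1) / (S * sigma * sqrt(T)) = 1.0000000000 * 0.2368433144 / (11.2200 * 0.1700 * 0.2886173938) = 0.430226

Answer: Gamma = 0.430226


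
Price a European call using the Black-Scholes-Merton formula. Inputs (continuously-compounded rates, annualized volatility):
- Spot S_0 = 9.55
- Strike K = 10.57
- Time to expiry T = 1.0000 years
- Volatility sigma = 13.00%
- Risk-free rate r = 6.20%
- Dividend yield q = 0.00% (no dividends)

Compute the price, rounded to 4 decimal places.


Answer: Price = 0.3357

Derivation:
d1 = (ln(S/K) + (r - q + 0.5*sigma^2) * T) / (sigma * sqrt(T)) = -0.23868189
d2 = d1 - sigma * sqrt(T) = -0.36868189
exp(-rT) = 0.93988289; exp(-qT) = 1.00000000
C = S_0 * exp(-qT) * N(d1) - K * exp(-rT) * N(d2)
N(d1) = 0.40567613; N(d2) = 0.35618243
C = 9.5500 * 1.00000000 * 0.40567613 - 10.5700 * 0.93988289 * 0.35618243 = 0.3357


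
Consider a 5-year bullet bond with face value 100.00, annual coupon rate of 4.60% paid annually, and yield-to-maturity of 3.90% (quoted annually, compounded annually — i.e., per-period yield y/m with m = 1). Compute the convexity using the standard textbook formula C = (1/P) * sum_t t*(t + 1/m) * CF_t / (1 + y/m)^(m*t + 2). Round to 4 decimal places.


Coupon per period c = face * coupon_rate / m = 4.600000
Periods per year m = 1; per-period yield y/m = 0.039000
Number of cashflows N = 5
Cashflows (t years, CF_t, discount factor 1/(1+y/m)^(m*t), PV):
  t = 1.0000: CF_t = 4.600000, DF = 0.962464, PV = 4.427334
  t = 2.0000: CF_t = 4.600000, DF = 0.926337, PV = 4.261149
  t = 3.0000: CF_t = 4.600000, DF = 0.891566, PV = 4.101202
  t = 4.0000: CF_t = 4.600000, DF = 0.858100, PV = 3.947259
  t = 5.0000: CF_t = 104.600000, DF = 0.825890, PV = 86.388105
Price P = sum_t PV_t = 103.125049
Convexity numerator sum_t t*(t + 1/m) * CF_t / (1+y/m)^(m*t + 2):
  t = 1.0000: term = 8.202405
  t = 2.0000: term = 23.683555
  t = 3.0000: term = 45.589134
  t = 4.0000: term = 73.129826
  t = 5.0000: term = 2400.734349
Convexity = (1/P) * sum = 2551.339269 / 103.125049 = 24.740248

Answer: Convexity = 24.7402


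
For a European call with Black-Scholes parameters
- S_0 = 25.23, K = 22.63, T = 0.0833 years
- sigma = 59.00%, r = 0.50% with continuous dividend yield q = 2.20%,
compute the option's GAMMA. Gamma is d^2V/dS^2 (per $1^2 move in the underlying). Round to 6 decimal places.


Answer: Gamma = 0.071755

Derivation:
d1 = 0.7155069196; d2 = 0.5452226573
phi(d1) = 0.3088456600; exp(-qT) = 0.9981690782; exp(-rT) = 0.9995835867
Gamma = exp(-qT) * phi(d1) / (S * sigma * sqrt(T)) = 0.9981690782 * 0.3088456600 / (25.2300 * 0.5900 * 0.2886173938) = 0.071755


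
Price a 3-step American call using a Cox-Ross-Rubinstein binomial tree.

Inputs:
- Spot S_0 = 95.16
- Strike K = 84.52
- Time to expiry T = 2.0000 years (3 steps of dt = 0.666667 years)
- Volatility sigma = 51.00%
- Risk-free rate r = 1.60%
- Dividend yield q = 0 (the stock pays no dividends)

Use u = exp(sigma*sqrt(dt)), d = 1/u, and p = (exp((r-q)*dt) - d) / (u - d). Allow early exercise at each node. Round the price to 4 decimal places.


dt = T/N = 0.666667
u = exp(sigma*sqrt(dt)) = 1.516512; d = 1/u = 0.659408
p = (exp((r-q)*dt) - d) / (u - d) = 0.409887
Discount per step: exp(-r*dt) = 0.989390
Stock lattice S(k, i) with i counting down-moves:
  k=0: S(0,0) = 95.1600
  k=1: S(1,0) = 144.3113; S(1,1) = 62.7492
  k=2: S(2,0) = 218.8499; S(2,1) = 95.1600; S(2,2) = 41.3773
  k=3: S(3,0) = 331.8886; S(3,1) = 144.3113; S(3,2) = 62.7492; S(3,3) = 27.2845
Terminal payoffs V(N, i) = max(S_T - K, 0):
  V(3,0) = 247.368628; V(3,1) = 59.791325; V(3,2) = 0.000000; V(3,3) = 0.000000
Backward induction: V(k, i) = exp(-r*dt) * [p * V(k+1, i) + (1-p) * V(k+1, i+1)]; then take max(V_cont, immediate exercise) for American.
  V(2,0) = exp(-r*dt) * [p*247.368628 + (1-p)*59.791325] = 135.226675; exercise = 134.329920; V(2,0) = max -> 135.226675
  V(2,1) = exp(-r*dt) * [p*59.791325 + (1-p)*0.000000] = 24.247658; exercise = 10.640000; V(2,1) = max -> 24.247658
  V(2,2) = exp(-r*dt) * [p*0.000000 + (1-p)*0.000000] = 0.000000; exercise = 0.000000; V(2,2) = max -> 0.000000
  V(1,0) = exp(-r*dt) * [p*135.226675 + (1-p)*24.247658] = 68.996606; exercise = 59.791325; V(1,0) = max -> 68.996606
  V(1,1) = exp(-r*dt) * [p*24.247658 + (1-p)*0.000000] = 9.833348; exercise = 0.000000; V(1,1) = max -> 9.833348
  V(0,0) = exp(-r*dt) * [p*68.996606 + (1-p)*9.833348] = 33.721969; exercise = 10.640000; V(0,0) = max -> 33.721969

Answer: Price = V(0,0) = 33.7220


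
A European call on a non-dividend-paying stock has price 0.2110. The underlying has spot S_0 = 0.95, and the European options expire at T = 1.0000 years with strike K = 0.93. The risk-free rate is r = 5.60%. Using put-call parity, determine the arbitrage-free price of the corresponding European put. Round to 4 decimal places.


Put-call parity: C - P = S_0 * exp(-qT) - K * exp(-rT).
S_0 * exp(-qT) = 0.9500 * 1.00000000 = 0.95000000
K * exp(-rT) = 0.9300 * 0.94553914 = 0.87935140
P = C - S*exp(-qT) + K*exp(-rT)
P = 0.2110 - 0.95000000 + 0.87935140 = 0.1404

Answer: Put price = 0.1404


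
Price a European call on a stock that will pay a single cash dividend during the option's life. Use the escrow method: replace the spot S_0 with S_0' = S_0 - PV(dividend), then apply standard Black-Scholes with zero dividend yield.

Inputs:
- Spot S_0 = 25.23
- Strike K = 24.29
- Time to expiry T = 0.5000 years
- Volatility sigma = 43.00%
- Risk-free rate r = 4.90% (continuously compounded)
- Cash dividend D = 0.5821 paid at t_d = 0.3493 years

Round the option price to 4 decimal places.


PV(D) = D * exp(-r * t_d) = 0.5821 * 0.98302994 = 0.57222173
S_0' = S_0 - PV(D) = 25.2300 - 0.57222173 = 24.65777827
d1 = (ln(S_0'/K) + (r + sigma^2/2)*T) / (sigma*sqrt(T)) = 0.28202923
d2 = d1 - sigma*sqrt(T) = -0.02202668
exp(-rT) = 0.97579769
N(d1) = 0.61103945; N(d2) = 0.49121333
C = S_0' * N(d1) - K * exp(-rT) * N(d2) = 24.65777827 * 0.61103945 - 24.2900 * 0.97579769 * 0.49121333 = 3.4241

Answer: Price = 3.4241


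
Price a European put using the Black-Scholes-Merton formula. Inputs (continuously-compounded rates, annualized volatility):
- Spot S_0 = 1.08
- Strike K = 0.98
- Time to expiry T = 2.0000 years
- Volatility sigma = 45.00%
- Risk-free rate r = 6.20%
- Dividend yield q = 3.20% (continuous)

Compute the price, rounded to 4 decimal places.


d1 = (ln(S/K) + (r - q + 0.5*sigma^2) * T) / (sigma * sqrt(T)) = 0.56515706
d2 = d1 - sigma * sqrt(T) = -0.07123905
exp(-rT) = 0.88337984; exp(-qT) = 0.93800500
P = K * exp(-rT) * N(-d2) - S_0 * exp(-qT) * N(-d1)
N(-d1) = 0.28598347; N(-d2) = 0.52839625
P = 0.9800 * 0.88337984 * 0.52839625 - 1.0800 * 0.93800500 * 0.28598347 = 0.1677

Answer: Price = 0.1677


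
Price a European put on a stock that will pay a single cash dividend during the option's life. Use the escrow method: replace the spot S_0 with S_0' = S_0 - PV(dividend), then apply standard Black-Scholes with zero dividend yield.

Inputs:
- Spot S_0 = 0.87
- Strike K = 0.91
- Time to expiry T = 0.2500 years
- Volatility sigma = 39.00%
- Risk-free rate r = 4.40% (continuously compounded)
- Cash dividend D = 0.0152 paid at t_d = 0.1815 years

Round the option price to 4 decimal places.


PV(D) = D * exp(-r * t_d) = 0.0152 * 0.99204580 = 0.01507910
S_0' = S_0 - PV(D) = 0.8700 - 0.01507910 = 0.85492090
d1 = (ln(S_0'/K) + (r + sigma^2/2)*T) / (sigma*sqrt(T)) = -0.16627254
d2 = d1 - sigma*sqrt(T) = -0.36127254
exp(-rT) = 0.98906028
N(-d1) = 0.56602876; N(-d2) = 0.64105214
P = K * exp(-rT) * N(-d2) - S_0' * N(-d1) = 0.9100 * 0.98906028 * 0.64105214 - 0.85492090 * 0.56602876 = 0.0931

Answer: Price = 0.0931


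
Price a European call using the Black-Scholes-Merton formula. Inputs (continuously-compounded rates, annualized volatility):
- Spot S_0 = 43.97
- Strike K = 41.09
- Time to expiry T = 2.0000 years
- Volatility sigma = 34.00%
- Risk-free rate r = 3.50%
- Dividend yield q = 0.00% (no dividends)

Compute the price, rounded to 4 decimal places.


d1 = (ln(S/K) + (r - q + 0.5*sigma^2) * T) / (sigma * sqrt(T)) = 0.52688356
d2 = d1 - sigma * sqrt(T) = 0.04605095
exp(-rT) = 0.93239382; exp(-qT) = 1.00000000
C = S_0 * exp(-qT) * N(d1) - K * exp(-rT) * N(d2)
N(d1) = 0.70086278; N(d2) = 0.51836518
C = 43.9700 * 1.00000000 * 0.70086278 - 41.0900 * 0.93239382 * 0.51836518 = 10.9573

Answer: Price = 10.9573


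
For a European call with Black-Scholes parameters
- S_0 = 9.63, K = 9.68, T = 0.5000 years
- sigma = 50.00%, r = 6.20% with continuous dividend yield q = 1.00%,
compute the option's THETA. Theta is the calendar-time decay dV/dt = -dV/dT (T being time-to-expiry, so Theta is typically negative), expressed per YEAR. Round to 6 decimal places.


Answer: Theta = -1.521281

Derivation:
d1 = 0.2356682943; d2 = -0.1178850962
phi(d1) = 0.3880161542; exp(-qT) = 0.9950124792; exp(-rT) = 0.9694755731
Theta = -S*exp(-qT)*phi(d1)*sigma/(2*sqrt(T)) - r*K*exp(-rT)*N(d2) + q*S*exp(-qT)*N(d1)
N(d1) = 0.5931549628; N(d2) = 0.4530793512; sqrt(T) = 0.7071067812
Term 1 = -9.6300 * 0.9950124792 * 0.3880161542 * 0.5000 / (2 * 0.7071067812) = -1.3144970872
Term 2 = -0.0620 * 9.6800 * 0.9694755731 * 0.4530793512 = -0.2636198981
Term 3 = 0.0100 * 9.6300 * 0.9950124792 * 0.5931549628 = 0.0568359316
Theta = -1.3144970872 + (-0.2636198981) + (0.0568359316) = -1.521281


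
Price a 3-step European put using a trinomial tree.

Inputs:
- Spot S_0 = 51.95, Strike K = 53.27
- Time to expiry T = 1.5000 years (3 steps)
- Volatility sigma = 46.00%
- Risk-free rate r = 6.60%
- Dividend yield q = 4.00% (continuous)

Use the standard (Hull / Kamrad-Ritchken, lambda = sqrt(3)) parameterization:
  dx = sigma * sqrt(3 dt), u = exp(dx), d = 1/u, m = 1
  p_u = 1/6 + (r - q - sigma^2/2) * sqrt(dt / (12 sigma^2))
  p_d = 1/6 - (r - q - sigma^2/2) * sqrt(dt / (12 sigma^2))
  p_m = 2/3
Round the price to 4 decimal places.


dt = T/N = 0.500000; dx = sigma*sqrt(3*dt) = 0.563383
u = exp(dx) = 1.756604; d = 1/u = 0.569280
p_u = 0.131256, p_m = 0.666667, p_d = 0.202078
Discount per step: exp(-r*dt) = 0.967539
Stock lattice S(k, j) with j the centered position index:
  k=0: S(0,+0) = 51.9500
  k=1: S(1,-1) = 29.5741; S(1,+0) = 51.9500; S(1,+1) = 91.2556
  k=2: S(2,-2) = 16.8359; S(2,-1) = 29.5741; S(2,+0) = 51.9500; S(2,+1) = 91.2556; S(2,+2) = 160.3000
  k=3: S(3,-3) = 9.5844; S(3,-2) = 16.8359; S(3,-1) = 29.5741; S(3,+0) = 51.9500; S(3,+1) = 91.2556; S(3,+2) = 160.3000; S(3,+3) = 281.5837
Terminal payoffs V(N, j) = max(K - S_T, 0):
  V(3,-3) = 43.685629; V(3,-2) = 36.434051; V(3,-1) = 23.695897; V(3,+0) = 1.320000; V(3,+1) = 0.000000; V(3,+2) = 0.000000; V(3,+3) = 0.000000
Backward induction: V(k, j) = exp(-r*dt) * [p_u * V(k+1, j+1) + p_m * V(k+1, j) + p_d * V(k+1, j-1)]
  V(2,-2) = exp(-r*dt) * [p_u*23.695897 + p_m*36.434051 + p_d*43.685629] = 35.051484
  V(2,-1) = exp(-r*dt) * [p_u*1.320000 + p_m*23.695897 + p_d*36.434051] = 22.575610
  V(2,+0) = exp(-r*dt) * [p_u*0.000000 + p_m*1.320000 + p_d*23.695897] = 5.484409
  V(2,+1) = exp(-r*dt) * [p_u*0.000000 + p_m*0.000000 + p_d*1.320000] = 0.258084
  V(2,+2) = exp(-r*dt) * [p_u*0.000000 + p_m*0.000000 + p_d*0.000000] = 0.000000
  V(1,-1) = exp(-r*dt) * [p_u*5.484409 + p_m*22.575610 + p_d*35.051484] = 22.111537
  V(1,+0) = exp(-r*dt) * [p_u*0.258084 + p_m*5.484409 + p_d*22.575610] = 7.984299
  V(1,+1) = exp(-r*dt) * [p_u*0.000000 + p_m*0.258084 + p_d*5.484409] = 1.238772
  V(0,+0) = exp(-r*dt) * [p_u*1.238772 + p_m*7.984299 + p_d*22.111537] = 9.630600

Answer: Price = V(0,0) = 9.6306


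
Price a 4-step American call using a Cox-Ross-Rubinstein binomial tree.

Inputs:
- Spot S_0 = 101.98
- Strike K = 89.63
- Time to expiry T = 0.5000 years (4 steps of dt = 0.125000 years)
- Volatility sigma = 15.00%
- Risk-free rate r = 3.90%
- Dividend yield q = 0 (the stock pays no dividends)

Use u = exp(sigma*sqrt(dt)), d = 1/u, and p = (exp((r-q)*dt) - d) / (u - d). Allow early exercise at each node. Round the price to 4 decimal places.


dt = T/N = 0.125000
u = exp(sigma*sqrt(dt)) = 1.054464; d = 1/u = 0.948349
p = (exp((r-q)*dt) - d) / (u - d) = 0.532797
Discount per step: exp(-r*dt) = 0.995137
Stock lattice S(k, i) with i counting down-moves:
  k=0: S(0,0) = 101.9800
  k=1: S(1,0) = 107.5343; S(1,1) = 96.7126
  k=2: S(2,0) = 113.3911; S(2,1) = 101.9800; S(2,2) = 91.7173
  k=3: S(3,0) = 119.5669; S(3,1) = 107.5343; S(3,2) = 96.7126; S(3,3) = 86.9800
  k=4: S(4,0) = 126.0790; S(4,1) = 113.3911; S(4,2) = 101.9800; S(4,3) = 91.7173; S(4,4) = 82.4873
Terminal payoffs V(N, i) = max(S_T - K, 0):
  V(4,0) = 36.449007; V(4,1) = 23.761080; V(4,2) = 12.350000; V(4,3) = 2.087270; V(4,4) = 0.000000
Backward induction: V(k, i) = exp(-r*dt) * [p * V(k+1, i) + (1-p) * V(k+1, i+1)]; then take max(V_cont, immediate exercise) for American.
  V(3,0) = exp(-r*dt) * [p*36.449007 + (1-p)*23.761080] = 30.372746; exercise = 29.936863; V(3,0) = max -> 30.372746
  V(3,1) = exp(-r*dt) * [p*23.761080 + (1-p)*12.350000] = 18.340168; exercise = 17.904285; V(3,1) = max -> 18.340168
  V(3,2) = exp(-r*dt) * [p*12.350000 + (1-p)*2.087270] = 7.518484; exercise = 7.082601; V(3,2) = max -> 7.518484
  V(3,3) = exp(-r*dt) * [p*2.087270 + (1-p)*0.000000] = 1.106684; exercise = 0.000000; V(3,3) = max -> 1.106684
  V(2,0) = exp(-r*dt) * [p*30.372746 + (1-p)*18.340168] = 24.630727; exercise = 23.761080; V(2,0) = max -> 24.630727
  V(2,1) = exp(-r*dt) * [p*18.340168 + (1-p)*7.518484] = 13.219646; exercise = 12.350000; V(2,1) = max -> 13.219646
  V(2,2) = exp(-r*dt) * [p*7.518484 + (1-p)*1.106684] = 4.500879; exercise = 2.087270; V(2,2) = max -> 4.500879
  V(1,0) = exp(-r*dt) * [p*24.630727 + (1-p)*13.219646] = 19.205585; exercise = 17.904285; V(1,0) = max -> 19.205585
  V(1,1) = exp(-r*dt) * [p*13.219646 + (1-p)*4.500879] = 9.101736; exercise = 7.082601; V(1,1) = max -> 9.101736
  V(0,0) = exp(-r*dt) * [p*19.205585 + (1-p)*9.101736] = 14.414598; exercise = 12.350000; V(0,0) = max -> 14.414598

Answer: Price = V(0,0) = 14.4146


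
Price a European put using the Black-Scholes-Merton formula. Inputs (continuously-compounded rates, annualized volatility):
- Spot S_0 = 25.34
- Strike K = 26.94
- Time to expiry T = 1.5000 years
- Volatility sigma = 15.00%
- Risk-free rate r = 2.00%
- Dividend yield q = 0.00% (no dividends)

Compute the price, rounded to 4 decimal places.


Answer: Price = 2.3130

Derivation:
d1 = (ln(S/K) + (r - q + 0.5*sigma^2) * T) / (sigma * sqrt(T)) = -0.07812781
d2 = d1 - sigma * sqrt(T) = -0.26183955
exp(-rT) = 0.97044553; exp(-qT) = 1.00000000
P = K * exp(-rT) * N(-d2) - S_0 * exp(-qT) * N(-d1)
N(-d1) = 0.53113681; N(-d2) = 0.60327743
P = 26.9400 * 0.97044553 * 0.60327743 - 25.3400 * 1.00000000 * 0.53113681 = 2.3130
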